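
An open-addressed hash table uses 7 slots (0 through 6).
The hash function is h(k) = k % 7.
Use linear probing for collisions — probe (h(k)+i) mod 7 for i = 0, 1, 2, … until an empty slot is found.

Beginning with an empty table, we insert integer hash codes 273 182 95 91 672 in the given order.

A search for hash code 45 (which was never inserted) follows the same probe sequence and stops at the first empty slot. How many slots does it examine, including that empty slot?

Insert 273: h=0, slot 0 empty → index 0.
Insert 182: h=0, slot 0 occupied → index 1.
Insert 95: h=4, slot 4 empty → index 4.
Insert 91: h=0, slots 0,1 occupied → index 2.
Insert 672: h=0, slots 0,1,2 occupied → index 3.
Table: [273, 182, 91, 672, 95, -, -]
Lookup 45: h=3, probe 3,4,5 → slot 5 empty, not found.

3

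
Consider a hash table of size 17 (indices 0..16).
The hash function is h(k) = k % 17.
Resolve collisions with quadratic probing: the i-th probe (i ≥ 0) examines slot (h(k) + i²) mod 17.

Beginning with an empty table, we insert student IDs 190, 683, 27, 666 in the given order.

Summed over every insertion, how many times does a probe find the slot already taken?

3

190 hashes to 3; slot 3 is free → place at 3.
683 hashes to 3; 3 taken → place at 4.
27 hashes to 10; slot 10 is free → place at 10.
666 hashes to 3; 3,4 taken → place at 7.
Table: [_, _, _, 190, 683, _, _, 666, _, _, 27, _, _, _, _, _, _]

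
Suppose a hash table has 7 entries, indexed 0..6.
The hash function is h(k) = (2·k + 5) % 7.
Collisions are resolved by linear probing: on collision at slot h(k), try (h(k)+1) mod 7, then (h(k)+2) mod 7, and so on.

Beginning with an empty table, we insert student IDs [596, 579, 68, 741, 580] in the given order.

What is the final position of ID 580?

4

Insert 596: h=0, slot 0 empty → index 0.
Insert 579: h=1, slot 1 empty → index 1.
Insert 68: h=1, slot 1 occupied → index 2.
Insert 741: h=3, slot 3 empty → index 3.
Insert 580: h=3, slot 3 occupied → index 4.
Table: [596, 579, 68, 741, 580, —, —]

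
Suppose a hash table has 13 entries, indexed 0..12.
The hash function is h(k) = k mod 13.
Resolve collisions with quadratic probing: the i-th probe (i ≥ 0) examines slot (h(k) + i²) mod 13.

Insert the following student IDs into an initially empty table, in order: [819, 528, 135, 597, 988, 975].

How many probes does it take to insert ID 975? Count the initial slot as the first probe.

819: h=0 -> slot 0
528: h=8 -> slot 8
135: h=5 -> slot 5
597: h=12 -> slot 12
988: h=0, probe 0,1 -> slot 1
975: h=0, probe 0,1,4 -> slot 4
Table: [819, 988, —, —, 975, 135, —, —, 528, —, —, —, 597]

3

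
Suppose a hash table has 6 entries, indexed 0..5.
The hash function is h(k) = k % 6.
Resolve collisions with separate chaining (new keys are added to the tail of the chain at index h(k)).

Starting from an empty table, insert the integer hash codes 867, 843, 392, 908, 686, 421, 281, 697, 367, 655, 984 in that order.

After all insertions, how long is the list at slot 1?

4

867 → bucket 3
843 → bucket 3 (collision)
392 → bucket 2
908 → bucket 2 (collision)
686 → bucket 2 (collision)
421 → bucket 1
281 → bucket 5
697 → bucket 1 (collision)
367 → bucket 1 (collision)
655 → bucket 1 (collision)
984 → bucket 0
Final buckets:
0: 984
1: 421 -> 697 -> 367 -> 655
2: 392 -> 908 -> 686
3: 867 -> 843
4: .
5: 281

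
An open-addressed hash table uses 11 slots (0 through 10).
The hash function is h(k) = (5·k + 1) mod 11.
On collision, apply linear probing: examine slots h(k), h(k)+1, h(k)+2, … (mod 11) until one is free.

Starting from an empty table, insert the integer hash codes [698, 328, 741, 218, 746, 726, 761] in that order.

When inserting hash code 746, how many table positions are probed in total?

4

698: h=4 => slot 4
328: h=2 => slot 2
741: h=10 => slot 10
218: h=2, probe 2,3 => slot 3
746: h=2, probe 2,3,4,5 => slot 5
726: h=1 => slot 1
761: h=0 => slot 0
Table: [761, 726, 328, 218, 698, 746, _, _, _, _, 741]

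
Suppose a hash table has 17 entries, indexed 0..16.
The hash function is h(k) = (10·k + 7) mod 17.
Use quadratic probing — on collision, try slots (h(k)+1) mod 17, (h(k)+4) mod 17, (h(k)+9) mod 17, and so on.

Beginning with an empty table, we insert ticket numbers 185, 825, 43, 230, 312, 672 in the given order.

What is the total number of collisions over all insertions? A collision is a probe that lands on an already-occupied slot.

8

185: h=4 -> slot 4
825: h=12 -> slot 12
43: h=12, probe 12,13 -> slot 13
230: h=12, probe 12,13,16 -> slot 16
312: h=16, probe 16,0 -> slot 0
672: h=12, probe 12,13,16,4,11 -> slot 11
Table: [312, —, —, —, 185, —, —, —, —, —, —, 672, 825, 43, —, —, 230]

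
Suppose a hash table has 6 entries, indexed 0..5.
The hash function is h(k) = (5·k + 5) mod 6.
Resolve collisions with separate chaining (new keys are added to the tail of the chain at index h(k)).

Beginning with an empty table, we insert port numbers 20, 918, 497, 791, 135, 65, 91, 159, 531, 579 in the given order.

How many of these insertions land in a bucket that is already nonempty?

5

Insert 20: h=3, bucket 3 empty → new chain.
Insert 918: h=5, bucket 5 empty → new chain.
Insert 497: h=0, bucket 0 empty → new chain.
Insert 791: h=0, bucket 0 nonempty → append to chain.
Insert 135: h=2, bucket 2 empty → new chain.
Insert 65: h=0, bucket 0 nonempty → append to chain.
Insert 91: h=4, bucket 4 empty → new chain.
Insert 159: h=2, bucket 2 nonempty → append to chain.
Insert 531: h=2, bucket 2 nonempty → append to chain.
Insert 579: h=2, bucket 2 nonempty → append to chain.
Final buckets:
0: 497 -> 791 -> 65
1: _
2: 135 -> 159 -> 531 -> 579
3: 20
4: 91
5: 918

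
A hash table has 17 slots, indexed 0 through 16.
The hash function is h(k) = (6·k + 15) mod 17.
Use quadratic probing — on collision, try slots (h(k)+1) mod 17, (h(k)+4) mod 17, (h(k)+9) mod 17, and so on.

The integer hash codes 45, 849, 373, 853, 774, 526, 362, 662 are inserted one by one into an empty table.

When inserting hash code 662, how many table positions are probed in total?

6

45 hashes to 13; slot 13 is free → place at 13.
849 hashes to 9; slot 9 is free → place at 9.
373 hashes to 9; 9 taken → place at 10.
853 hashes to 16; slot 16 is free → place at 16.
774 hashes to 1; slot 1 is free → place at 1.
526 hashes to 9; 9,10,13,1 taken → place at 8.
362 hashes to 11; slot 11 is free → place at 11.
662 hashes to 9; 9,10,13,1,8 taken → place at 0.
Table: [662, 774, —, —, —, —, —, —, 526, 849, 373, 362, —, 45, —, —, 853]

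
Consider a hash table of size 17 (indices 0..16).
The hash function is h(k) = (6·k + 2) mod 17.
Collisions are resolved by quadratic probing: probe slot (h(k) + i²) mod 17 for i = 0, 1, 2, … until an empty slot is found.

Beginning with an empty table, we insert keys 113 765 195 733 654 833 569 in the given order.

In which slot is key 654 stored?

113 hashes to 0; slot 0 is free → place at 0.
765 hashes to 2; slot 2 is free → place at 2.
195 hashes to 16; slot 16 is free → place at 16.
733 hashes to 14; slot 14 is free → place at 14.
654 hashes to 16; 16,0 taken → place at 3.
833 hashes to 2; 2,3 taken → place at 6.
569 hashes to 16; 16,0,3 taken → place at 8.
Table: [113, ., 765, 654, ., ., 833, ., 569, ., ., ., ., ., 733, ., 195]

3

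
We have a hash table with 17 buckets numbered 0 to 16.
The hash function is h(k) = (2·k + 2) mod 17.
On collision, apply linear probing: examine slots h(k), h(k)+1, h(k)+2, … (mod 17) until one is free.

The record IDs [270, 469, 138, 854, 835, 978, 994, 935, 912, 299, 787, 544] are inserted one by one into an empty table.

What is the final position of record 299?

Insert 270: h=15, slot 15 empty => index 15.
Insert 469: h=5, slot 5 empty => index 5.
Insert 138: h=6, slot 6 empty => index 6.
Insert 854: h=10, slot 10 empty => index 10.
Insert 835: h=6, slot 6 occupied => index 7.
Insert 978: h=3, slot 3 empty => index 3.
Insert 994: h=1, slot 1 empty => index 1.
Insert 935: h=2, slot 2 empty => index 2.
Insert 912: h=7, slot 7 occupied => index 8.
Insert 299: h=5, slots 5,6,7,8 occupied => index 9.
Insert 787: h=12, slot 12 empty => index 12.
Insert 544: h=2, slots 2,3 occupied => index 4.
Table: [—, 994, 935, 978, 544, 469, 138, 835, 912, 299, 854, —, 787, —, —, 270, —]

9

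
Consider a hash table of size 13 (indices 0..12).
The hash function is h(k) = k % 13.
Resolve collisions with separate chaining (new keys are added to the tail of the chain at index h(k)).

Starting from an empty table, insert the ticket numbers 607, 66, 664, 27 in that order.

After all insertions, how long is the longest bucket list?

3

607 -> bucket 9
66 -> bucket 1
664 -> bucket 1 (collision)
27 -> bucket 1 (collision)
Final buckets:
0: —
1: 66 -> 664 -> 27
2: —
3: —
4: —
5: —
6: —
7: —
8: —
9: 607
10: —
11: —
12: —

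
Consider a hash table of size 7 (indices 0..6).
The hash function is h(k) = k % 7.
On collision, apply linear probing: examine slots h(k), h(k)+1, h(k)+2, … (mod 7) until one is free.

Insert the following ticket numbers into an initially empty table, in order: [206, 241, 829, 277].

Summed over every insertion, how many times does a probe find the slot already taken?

5

Insert 206: h=3, slot 3 empty -> index 3.
Insert 241: h=3, slot 3 occupied -> index 4.
Insert 829: h=3, slots 3,4 occupied -> index 5.
Insert 277: h=4, slots 4,5 occupied -> index 6.
Table: [., ., ., 206, 241, 829, 277]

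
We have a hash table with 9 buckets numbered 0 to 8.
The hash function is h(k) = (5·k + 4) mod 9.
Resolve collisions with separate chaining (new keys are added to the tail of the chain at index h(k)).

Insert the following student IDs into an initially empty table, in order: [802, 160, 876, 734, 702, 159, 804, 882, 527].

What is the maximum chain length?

2

802 -> bucket 0
160 -> bucket 3
876 -> bucket 1
734 -> bucket 2
702 -> bucket 4
159 -> bucket 7
804 -> bucket 1 (collision)
882 -> bucket 4 (collision)
527 -> bucket 2 (collision)
Final buckets:
0: 802
1: 876 -> 804
2: 734 -> 527
3: 160
4: 702 -> 882
5: —
6: —
7: 159
8: —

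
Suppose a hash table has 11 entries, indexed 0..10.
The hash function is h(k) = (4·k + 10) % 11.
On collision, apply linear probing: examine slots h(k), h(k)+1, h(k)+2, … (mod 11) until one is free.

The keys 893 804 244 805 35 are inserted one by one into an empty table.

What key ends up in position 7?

Insert 893: h=7, slot 7 empty => index 7.
Insert 804: h=3, slot 3 empty => index 3.
Insert 244: h=7, slot 7 occupied => index 8.
Insert 805: h=7, slots 7,8 occupied => index 9.
Insert 35: h=7, slots 7,8,9 occupied => index 10.
Table: [—, —, —, 804, —, —, —, 893, 244, 805, 35]

893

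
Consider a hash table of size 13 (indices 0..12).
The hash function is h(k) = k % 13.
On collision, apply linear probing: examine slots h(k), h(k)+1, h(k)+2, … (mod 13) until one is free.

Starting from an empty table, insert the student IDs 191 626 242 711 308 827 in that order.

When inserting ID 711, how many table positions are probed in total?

Insert 191: h=9, slot 9 empty -> index 9.
Insert 626: h=2, slot 2 empty -> index 2.
Insert 242: h=8, slot 8 empty -> index 8.
Insert 711: h=9, slot 9 occupied -> index 10.
Insert 308: h=9, slots 9,10 occupied -> index 11.
Insert 827: h=8, slots 8,9,10,11 occupied -> index 12.
Table: [_, _, 626, _, _, _, _, _, 242, 191, 711, 308, 827]

2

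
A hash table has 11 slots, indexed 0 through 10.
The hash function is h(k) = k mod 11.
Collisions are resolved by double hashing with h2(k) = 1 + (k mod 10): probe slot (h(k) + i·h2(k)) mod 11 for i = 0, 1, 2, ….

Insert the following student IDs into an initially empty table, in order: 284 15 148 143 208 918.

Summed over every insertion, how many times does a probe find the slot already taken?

Insert 284: h=9, slot 9 empty → index 9.
Insert 15: h=4, slot 4 empty → index 4.
Insert 148: h=5, slot 5 empty → index 5.
Insert 143: h=0, slot 0 empty → index 0.
Insert 208: h=10, slot 10 empty → index 10.
Insert 918: h=5, h2=9, slot 5 occupied → index 3.
Table: [143, -, -, 918, 15, 148, -, -, -, 284, 208]

1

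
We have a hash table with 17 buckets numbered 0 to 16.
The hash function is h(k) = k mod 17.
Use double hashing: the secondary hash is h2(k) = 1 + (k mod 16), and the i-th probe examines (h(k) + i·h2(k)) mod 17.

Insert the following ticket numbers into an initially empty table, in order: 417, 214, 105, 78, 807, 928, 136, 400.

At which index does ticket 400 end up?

12

417: h=9 => slot 9
214: h=10 => slot 10
105: h=3 => slot 3
78: h=10, h2=15, probe 10,8 => slot 8
807: h=8, h2=8, probe 8,16 => slot 16
928: h=10, h2=1, probe 10,11 => slot 11
136: h=0 => slot 0
400: h=9, h2=1, probe 9,10,11,12 => slot 12
Table: [136, -, -, 105, -, -, -, -, 78, 417, 214, 928, 400, -, -, -, 807]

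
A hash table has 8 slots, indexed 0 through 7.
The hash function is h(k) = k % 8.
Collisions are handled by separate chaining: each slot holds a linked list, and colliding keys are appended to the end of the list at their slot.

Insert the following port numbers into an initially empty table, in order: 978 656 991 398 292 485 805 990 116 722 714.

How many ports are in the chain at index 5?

2

Insert 978: h=2, bucket 2 empty -> new chain.
Insert 656: h=0, bucket 0 empty -> new chain.
Insert 991: h=7, bucket 7 empty -> new chain.
Insert 398: h=6, bucket 6 empty -> new chain.
Insert 292: h=4, bucket 4 empty -> new chain.
Insert 485: h=5, bucket 5 empty -> new chain.
Insert 805: h=5, bucket 5 nonempty -> append to chain.
Insert 990: h=6, bucket 6 nonempty -> append to chain.
Insert 116: h=4, bucket 4 nonempty -> append to chain.
Insert 722: h=2, bucket 2 nonempty -> append to chain.
Insert 714: h=2, bucket 2 nonempty -> append to chain.
Final buckets:
0: 656
1: .
2: 978 -> 722 -> 714
3: .
4: 292 -> 116
5: 485 -> 805
6: 398 -> 990
7: 991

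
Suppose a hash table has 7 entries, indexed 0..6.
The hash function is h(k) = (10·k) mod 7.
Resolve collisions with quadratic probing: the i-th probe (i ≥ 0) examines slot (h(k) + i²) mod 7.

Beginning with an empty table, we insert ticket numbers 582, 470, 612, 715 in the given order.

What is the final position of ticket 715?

0

582: h=3 → slot 3
470: h=3, probe 3,4 → slot 4
612: h=2 → slot 2
715: h=3, probe 3,4,0 → slot 0
Table: [715, ., 612, 582, 470, ., .]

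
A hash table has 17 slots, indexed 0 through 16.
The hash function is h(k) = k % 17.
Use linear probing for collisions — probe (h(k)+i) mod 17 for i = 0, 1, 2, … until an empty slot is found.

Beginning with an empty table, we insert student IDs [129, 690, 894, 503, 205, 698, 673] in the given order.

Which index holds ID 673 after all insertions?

14

129 hashes to 10; slot 10 is free => place at 10.
690 hashes to 10; 10 taken => place at 11.
894 hashes to 10; 10,11 taken => place at 12.
503 hashes to 10; 10,11,12 taken => place at 13.
205 hashes to 1; slot 1 is free => place at 1.
698 hashes to 1; 1 taken => place at 2.
673 hashes to 10; 10,11,12,13 taken => place at 14.
Table: [-, 205, 698, -, -, -, -, -, -, -, 129, 690, 894, 503, 673, -, -]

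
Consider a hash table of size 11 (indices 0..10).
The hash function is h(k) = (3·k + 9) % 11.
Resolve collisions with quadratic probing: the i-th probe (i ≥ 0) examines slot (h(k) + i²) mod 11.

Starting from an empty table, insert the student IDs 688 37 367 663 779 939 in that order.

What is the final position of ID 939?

8

688 hashes to 5; slot 5 is free -> place at 5.
37 hashes to 10; slot 10 is free -> place at 10.
367 hashes to 10; 10 taken -> place at 0.
663 hashes to 7; slot 7 is free -> place at 7.
779 hashes to 3; slot 3 is free -> place at 3.
939 hashes to 10; 10,0,3 taken -> place at 8.
Table: [367, -, -, 779, -, 688, -, 663, 939, -, 37]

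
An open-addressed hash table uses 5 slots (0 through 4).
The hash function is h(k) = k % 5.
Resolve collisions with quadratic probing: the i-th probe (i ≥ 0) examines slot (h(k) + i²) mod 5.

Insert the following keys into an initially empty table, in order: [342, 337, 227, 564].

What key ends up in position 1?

342 hashes to 2; slot 2 is free => place at 2.
337 hashes to 2; 2 taken => place at 3.
227 hashes to 2; 2,3 taken => place at 1.
564 hashes to 4; slot 4 is free => place at 4.
Table: [—, 227, 342, 337, 564]

227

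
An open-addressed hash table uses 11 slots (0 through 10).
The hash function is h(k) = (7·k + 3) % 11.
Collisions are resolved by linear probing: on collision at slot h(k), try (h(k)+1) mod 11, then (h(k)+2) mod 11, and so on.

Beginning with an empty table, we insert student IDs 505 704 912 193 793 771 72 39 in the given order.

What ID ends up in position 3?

Insert 505: h=7, slot 7 empty -> index 7.
Insert 704: h=3, slot 3 empty -> index 3.
Insert 912: h=7, slot 7 occupied -> index 8.
Insert 193: h=1, slot 1 empty -> index 1.
Insert 793: h=10, slot 10 empty -> index 10.
Insert 771: h=10, slot 10 occupied -> index 0.
Insert 72: h=1, slot 1 occupied -> index 2.
Insert 39: h=1, slots 1,2,3 occupied -> index 4.
Table: [771, 193, 72, 704, 39, _, _, 505, 912, _, 793]

704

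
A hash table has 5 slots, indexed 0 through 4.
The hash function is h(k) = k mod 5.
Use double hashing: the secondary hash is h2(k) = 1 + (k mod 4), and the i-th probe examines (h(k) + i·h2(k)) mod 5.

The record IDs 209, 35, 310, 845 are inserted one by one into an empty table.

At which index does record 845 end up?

2

209: h=4 → slot 4
35: h=0 → slot 0
310: h=0, h2=3, probe 0,3 → slot 3
845: h=0, h2=2, probe 0,2 → slot 2
Table: [35, ∅, 845, 310, 209]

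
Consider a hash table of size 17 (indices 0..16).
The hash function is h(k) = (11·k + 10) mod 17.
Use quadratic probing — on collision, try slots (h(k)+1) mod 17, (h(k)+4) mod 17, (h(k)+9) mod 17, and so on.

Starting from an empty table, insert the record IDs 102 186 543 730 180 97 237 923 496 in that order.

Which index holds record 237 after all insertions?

Insert 102: h=10, slot 10 empty → index 10.
Insert 186: h=16, slot 16 empty → index 16.
Insert 543: h=16, slot 16 occupied → index 0.
Insert 730: h=16, slots 16,0 occupied → index 3.
Insert 180: h=1, slot 1 empty → index 1.
Insert 97: h=6, slot 6 empty → index 6.
Insert 237: h=16, slots 16,0,3 occupied → index 8.
Insert 923: h=14, slot 14 empty → index 14.
Insert 496: h=9, slot 9 empty → index 9.
Table: [543, 180, ., 730, ., ., 97, ., 237, 496, 102, ., ., ., 923, ., 186]

8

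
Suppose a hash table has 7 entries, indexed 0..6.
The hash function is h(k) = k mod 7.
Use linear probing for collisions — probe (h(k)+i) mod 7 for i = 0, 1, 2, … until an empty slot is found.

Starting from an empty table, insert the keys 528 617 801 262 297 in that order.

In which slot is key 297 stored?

6

Insert 528: h=3, slot 3 empty => index 3.
Insert 617: h=1, slot 1 empty => index 1.
Insert 801: h=3, slot 3 occupied => index 4.
Insert 262: h=3, slots 3,4 occupied => index 5.
Insert 297: h=3, slots 3,4,5 occupied => index 6.
Table: [., 617, ., 528, 801, 262, 297]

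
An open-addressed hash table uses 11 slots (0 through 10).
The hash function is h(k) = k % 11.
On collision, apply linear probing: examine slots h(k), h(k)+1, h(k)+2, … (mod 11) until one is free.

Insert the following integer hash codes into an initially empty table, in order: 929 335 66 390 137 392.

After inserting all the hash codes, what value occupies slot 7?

390

Insert 929: h=5, slot 5 empty -> index 5.
Insert 335: h=5, slot 5 occupied -> index 6.
Insert 66: h=0, slot 0 empty -> index 0.
Insert 390: h=5, slots 5,6 occupied -> index 7.
Insert 137: h=5, slots 5,6,7 occupied -> index 8.
Insert 392: h=7, slots 7,8 occupied -> index 9.
Table: [66, —, —, —, —, 929, 335, 390, 137, 392, —]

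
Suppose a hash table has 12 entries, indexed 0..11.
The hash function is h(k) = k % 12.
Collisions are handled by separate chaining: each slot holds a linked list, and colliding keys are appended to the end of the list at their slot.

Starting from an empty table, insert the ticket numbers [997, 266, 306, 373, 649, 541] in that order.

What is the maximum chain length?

Insert 997: h=1, bucket 1 empty → new chain.
Insert 266: h=2, bucket 2 empty → new chain.
Insert 306: h=6, bucket 6 empty → new chain.
Insert 373: h=1, bucket 1 nonempty → append to chain.
Insert 649: h=1, bucket 1 nonempty → append to chain.
Insert 541: h=1, bucket 1 nonempty → append to chain.
Final buckets:
0: —
1: 997 -> 373 -> 649 -> 541
2: 266
3: —
4: —
5: —
6: 306
7: —
8: —
9: —
10: —
11: —

4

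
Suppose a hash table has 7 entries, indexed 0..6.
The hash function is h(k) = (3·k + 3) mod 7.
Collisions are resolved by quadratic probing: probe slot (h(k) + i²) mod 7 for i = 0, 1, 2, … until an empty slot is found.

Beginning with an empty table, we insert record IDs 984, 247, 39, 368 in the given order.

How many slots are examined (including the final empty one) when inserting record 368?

Insert 984: h=1, slot 1 empty => index 1.
Insert 247: h=2, slot 2 empty => index 2.
Insert 39: h=1, slots 1,2 occupied => index 5.
Insert 368: h=1, slots 1,2,5 occupied => index 3.
Table: [∅, 984, 247, 368, ∅, 39, ∅]

4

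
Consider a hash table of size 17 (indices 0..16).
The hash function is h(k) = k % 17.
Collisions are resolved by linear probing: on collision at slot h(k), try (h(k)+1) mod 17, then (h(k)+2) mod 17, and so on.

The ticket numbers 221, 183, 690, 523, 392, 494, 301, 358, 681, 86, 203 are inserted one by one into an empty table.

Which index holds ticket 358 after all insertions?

221 hashes to 0; slot 0 is free → place at 0.
183 hashes to 13; slot 13 is free → place at 13.
690 hashes to 10; slot 10 is free → place at 10.
523 hashes to 13; 13 taken → place at 14.
392 hashes to 1; slot 1 is free → place at 1.
494 hashes to 1; 1 taken → place at 2.
301 hashes to 12; slot 12 is free → place at 12.
358 hashes to 1; 1,2 taken → place at 3.
681 hashes to 1; 1,2,3 taken → place at 4.
86 hashes to 1; 1,2,3,4 taken → place at 5.
203 hashes to 16; slot 16 is free → place at 16.
Table: [221, 392, 494, 358, 681, 86, _, _, _, _, 690, _, 301, 183, 523, _, 203]

3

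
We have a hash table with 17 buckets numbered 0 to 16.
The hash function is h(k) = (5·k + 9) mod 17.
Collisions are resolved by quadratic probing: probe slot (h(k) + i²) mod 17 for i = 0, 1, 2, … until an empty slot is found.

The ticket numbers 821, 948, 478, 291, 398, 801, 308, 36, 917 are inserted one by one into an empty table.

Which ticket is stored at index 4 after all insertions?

36

821 hashes to 0; slot 0 is free => place at 0.
948 hashes to 6; slot 6 is free => place at 6.
478 hashes to 2; slot 2 is free => place at 2.
291 hashes to 2; 2 taken => place at 3.
398 hashes to 10; slot 10 is free => place at 10.
801 hashes to 2; 2,3,6 taken => place at 11.
308 hashes to 2; 2,3,6,11 taken => place at 1.
36 hashes to 2; 2,3,6,11,1,10 taken => place at 4.
917 hashes to 4; 4 taken => place at 5.
Table: [821, 308, 478, 291, 36, 917, 948, _, _, _, 398, 801, _, _, _, _, _]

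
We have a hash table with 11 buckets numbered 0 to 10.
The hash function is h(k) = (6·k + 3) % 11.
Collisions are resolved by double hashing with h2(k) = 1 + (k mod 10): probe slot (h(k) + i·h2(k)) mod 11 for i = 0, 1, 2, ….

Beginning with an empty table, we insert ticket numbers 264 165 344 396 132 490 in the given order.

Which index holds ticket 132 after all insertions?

264 hashes to 3; slot 3 is free -> place at 3.
165 hashes to 3, h2=6; 3 taken -> place at 9.
344 hashes to 10; slot 10 is free -> place at 10.
396 hashes to 3, h2=7; 3,10 taken -> place at 6.
132 hashes to 3, h2=3; 3,6,9 taken -> place at 1.
490 hashes to 6, h2=1; 6 taken -> place at 7.
Table: [∅, 132, ∅, 264, ∅, ∅, 396, 490, ∅, 165, 344]

1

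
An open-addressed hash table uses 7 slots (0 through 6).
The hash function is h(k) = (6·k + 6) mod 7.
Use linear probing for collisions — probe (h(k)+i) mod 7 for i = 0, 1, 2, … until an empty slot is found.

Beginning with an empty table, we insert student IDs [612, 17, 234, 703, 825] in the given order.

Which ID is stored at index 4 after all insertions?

Insert 612: h=3, slot 3 empty => index 3.
Insert 17: h=3, slot 3 occupied => index 4.
Insert 234: h=3, slots 3,4 occupied => index 5.
Insert 703: h=3, slots 3,4,5 occupied => index 6.
Insert 825: h=0, slot 0 empty => index 0.
Table: [825, ∅, ∅, 612, 17, 234, 703]

17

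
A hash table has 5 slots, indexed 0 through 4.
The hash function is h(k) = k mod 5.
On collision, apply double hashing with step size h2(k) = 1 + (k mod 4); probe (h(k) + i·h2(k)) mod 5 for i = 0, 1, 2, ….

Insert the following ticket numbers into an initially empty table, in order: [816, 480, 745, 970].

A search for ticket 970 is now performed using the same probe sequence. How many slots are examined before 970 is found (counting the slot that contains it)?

2

816 hashes to 1; slot 1 is free -> place at 1.
480 hashes to 0; slot 0 is free -> place at 0.
745 hashes to 0, h2=2; 0 taken -> place at 2.
970 hashes to 0, h2=3; 0 taken -> place at 3.
Table: [480, 816, 745, 970, —]
Lookup 970: h=0, h2=3, probe 0,3 → found at 3.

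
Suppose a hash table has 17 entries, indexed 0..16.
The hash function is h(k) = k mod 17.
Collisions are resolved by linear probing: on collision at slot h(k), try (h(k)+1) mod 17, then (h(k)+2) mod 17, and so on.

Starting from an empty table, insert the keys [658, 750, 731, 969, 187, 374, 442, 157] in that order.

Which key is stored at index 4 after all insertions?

Insert 658: h=12, slot 12 empty => index 12.
Insert 750: h=2, slot 2 empty => index 2.
Insert 731: h=0, slot 0 empty => index 0.
Insert 969: h=0, slot 0 occupied => index 1.
Insert 187: h=0, slots 0,1,2 occupied => index 3.
Insert 374: h=0, slots 0,1,2,3 occupied => index 4.
Insert 442: h=0, slots 0,1,2,3,4 occupied => index 5.
Insert 157: h=4, slots 4,5 occupied => index 6.
Table: [731, 969, 750, 187, 374, 442, 157, ∅, ∅, ∅, ∅, ∅, 658, ∅, ∅, ∅, ∅]

374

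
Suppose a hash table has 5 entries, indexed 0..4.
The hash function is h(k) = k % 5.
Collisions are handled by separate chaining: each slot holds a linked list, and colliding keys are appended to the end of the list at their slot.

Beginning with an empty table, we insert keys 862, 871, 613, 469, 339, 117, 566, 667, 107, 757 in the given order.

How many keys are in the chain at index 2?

862 → bucket 2
871 → bucket 1
613 → bucket 3
469 → bucket 4
339 → bucket 4 (collision)
117 → bucket 2 (collision)
566 → bucket 1 (collision)
667 → bucket 2 (collision)
107 → bucket 2 (collision)
757 → bucket 2 (collision)
Final buckets:
0: —
1: 871 -> 566
2: 862 -> 117 -> 667 -> 107 -> 757
3: 613
4: 469 -> 339

5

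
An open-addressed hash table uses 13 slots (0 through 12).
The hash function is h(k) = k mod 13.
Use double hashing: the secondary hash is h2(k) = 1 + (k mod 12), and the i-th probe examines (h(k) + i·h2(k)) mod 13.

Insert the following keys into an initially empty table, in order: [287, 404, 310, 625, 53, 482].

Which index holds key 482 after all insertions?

4

287 hashes to 1; slot 1 is free => place at 1.
404 hashes to 1, h2=9; 1 taken => place at 10.
310 hashes to 11; slot 11 is free => place at 11.
625 hashes to 1, h2=2; 1 taken => place at 3.
53 hashes to 1, h2=6; 1 taken => place at 7.
482 hashes to 1, h2=3; 1 taken => place at 4.
Table: [∅, 287, ∅, 625, 482, ∅, ∅, 53, ∅, ∅, 404, 310, ∅]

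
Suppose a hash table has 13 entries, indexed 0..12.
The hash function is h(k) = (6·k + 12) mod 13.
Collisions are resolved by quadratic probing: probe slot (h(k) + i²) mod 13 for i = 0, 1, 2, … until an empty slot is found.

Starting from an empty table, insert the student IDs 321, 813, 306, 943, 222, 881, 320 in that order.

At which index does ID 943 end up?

Insert 321: h=1, slot 1 empty => index 1.
Insert 813: h=2, slot 2 empty => index 2.
Insert 306: h=2, slot 2 occupied => index 3.
Insert 943: h=2, slots 2,3 occupied => index 6.
Insert 222: h=5, slot 5 empty => index 5.
Insert 881: h=7, slot 7 empty => index 7.
Insert 320: h=8, slot 8 empty => index 8.
Table: [—, 321, 813, 306, —, 222, 943, 881, 320, —, —, —, —]

6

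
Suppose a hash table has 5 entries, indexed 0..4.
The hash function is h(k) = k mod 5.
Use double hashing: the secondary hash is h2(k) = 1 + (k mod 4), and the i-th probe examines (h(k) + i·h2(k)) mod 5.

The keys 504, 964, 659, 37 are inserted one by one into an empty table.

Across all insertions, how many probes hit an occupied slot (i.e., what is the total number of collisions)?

504: h=4 -> slot 4
964: h=4, h2=1, probe 4,0 -> slot 0
659: h=4, h2=4, probe 4,3 -> slot 3
37: h=2 -> slot 2
Table: [964, —, 37, 659, 504]

2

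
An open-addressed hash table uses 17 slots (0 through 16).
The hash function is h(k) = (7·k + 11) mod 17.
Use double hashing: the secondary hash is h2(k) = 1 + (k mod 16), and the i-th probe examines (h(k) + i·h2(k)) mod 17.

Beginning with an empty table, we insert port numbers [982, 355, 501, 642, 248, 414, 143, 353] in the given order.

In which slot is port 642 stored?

Insert 982: h=0, slot 0 empty => index 0.
Insert 355: h=14, slot 14 empty => index 14.
Insert 501: h=16, slot 16 empty => index 16.
Insert 642: h=0, h2=3, slot 0 occupied => index 3.
Insert 248: h=13, slot 13 empty => index 13.
Insert 414: h=2, slot 2 empty => index 2.
Insert 143: h=9, slot 9 empty => index 9.
Insert 353: h=0, h2=2, slots 0,2 occupied => index 4.
Table: [982, ∅, 414, 642, 353, ∅, ∅, ∅, ∅, 143, ∅, ∅, ∅, 248, 355, ∅, 501]

3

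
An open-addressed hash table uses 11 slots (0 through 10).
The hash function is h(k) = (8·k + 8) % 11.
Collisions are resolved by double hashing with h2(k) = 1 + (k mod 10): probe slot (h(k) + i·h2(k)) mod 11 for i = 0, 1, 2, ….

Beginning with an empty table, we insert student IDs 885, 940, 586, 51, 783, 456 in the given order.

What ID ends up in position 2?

783

Insert 885: h=4, slot 4 empty => index 4.
Insert 940: h=4, h2=1, slot 4 occupied => index 5.
Insert 586: h=10, slot 10 empty => index 10.
Insert 51: h=9, slot 9 empty => index 9.
Insert 783: h=2, slot 2 empty => index 2.
Insert 456: h=4, h2=7, slot 4 occupied => index 0.
Table: [456, -, 783, -, 885, 940, -, -, -, 51, 586]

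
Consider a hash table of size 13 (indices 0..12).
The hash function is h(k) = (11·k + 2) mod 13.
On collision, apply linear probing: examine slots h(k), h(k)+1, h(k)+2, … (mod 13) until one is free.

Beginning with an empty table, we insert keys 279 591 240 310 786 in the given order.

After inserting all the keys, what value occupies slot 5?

240

279: h=3 -> slot 3
591: h=3, probe 3,4 -> slot 4
240: h=3, probe 3,4,5 -> slot 5
310: h=6 -> slot 6
786: h=3, probe 3,4,5,6,7 -> slot 7
Table: [∅, ∅, ∅, 279, 591, 240, 310, 786, ∅, ∅, ∅, ∅, ∅]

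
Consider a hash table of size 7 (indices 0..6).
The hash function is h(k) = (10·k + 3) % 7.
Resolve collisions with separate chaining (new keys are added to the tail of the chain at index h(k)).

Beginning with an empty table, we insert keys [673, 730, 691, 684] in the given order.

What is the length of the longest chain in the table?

Insert 673: h=6, bucket 6 empty → new chain.
Insert 730: h=2, bucket 2 empty → new chain.
Insert 691: h=4, bucket 4 empty → new chain.
Insert 684: h=4, bucket 4 nonempty → append to chain.
Final buckets:
0: —
1: —
2: 730
3: —
4: 691 -> 684
5: —
6: 673

2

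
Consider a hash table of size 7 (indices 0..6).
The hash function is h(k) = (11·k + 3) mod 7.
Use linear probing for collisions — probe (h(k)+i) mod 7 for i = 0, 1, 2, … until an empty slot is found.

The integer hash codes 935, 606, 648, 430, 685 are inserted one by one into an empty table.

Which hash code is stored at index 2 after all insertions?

685

935 hashes to 5; slot 5 is free -> place at 5.
606 hashes to 5; 5 taken -> place at 6.
648 hashes to 5; 5,6 taken -> place at 0.
430 hashes to 1; slot 1 is free -> place at 1.
685 hashes to 6; 6,0,1 taken -> place at 2.
Table: [648, 430, 685, ., ., 935, 606]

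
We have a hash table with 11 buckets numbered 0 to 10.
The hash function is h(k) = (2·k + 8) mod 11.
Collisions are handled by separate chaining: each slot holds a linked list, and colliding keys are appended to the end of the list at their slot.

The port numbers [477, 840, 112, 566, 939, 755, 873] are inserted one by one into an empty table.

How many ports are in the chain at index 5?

4

477 → bucket 5
840 → bucket 5 (collision)
112 → bucket 1
566 → bucket 7
939 → bucket 5 (collision)
755 → bucket 0
873 → bucket 5 (collision)
Final buckets:
0: 755
1: 112
2: ∅
3: ∅
4: ∅
5: 477 -> 840 -> 939 -> 873
6: ∅
7: 566
8: ∅
9: ∅
10: ∅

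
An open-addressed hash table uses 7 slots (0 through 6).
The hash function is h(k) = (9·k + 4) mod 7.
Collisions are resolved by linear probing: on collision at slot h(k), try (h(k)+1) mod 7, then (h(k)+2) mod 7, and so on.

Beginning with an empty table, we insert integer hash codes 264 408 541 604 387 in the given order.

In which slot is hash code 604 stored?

3

Insert 264: h=0, slot 0 empty => index 0.
Insert 408: h=1, slot 1 empty => index 1.
Insert 541: h=1, slot 1 occupied => index 2.
Insert 604: h=1, slots 1,2 occupied => index 3.
Insert 387: h=1, slots 1,2,3 occupied => index 4.
Table: [264, 408, 541, 604, 387, -, -]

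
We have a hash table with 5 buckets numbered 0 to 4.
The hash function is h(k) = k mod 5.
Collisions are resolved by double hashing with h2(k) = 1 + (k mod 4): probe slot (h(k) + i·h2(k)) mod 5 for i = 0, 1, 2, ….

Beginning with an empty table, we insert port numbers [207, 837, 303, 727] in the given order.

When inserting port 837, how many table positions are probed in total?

207: h=2 => slot 2
837: h=2, h2=2, probe 2,4 => slot 4
303: h=3 => slot 3
727: h=2, h2=4, probe 2,1 => slot 1
Table: [∅, 727, 207, 303, 837]

2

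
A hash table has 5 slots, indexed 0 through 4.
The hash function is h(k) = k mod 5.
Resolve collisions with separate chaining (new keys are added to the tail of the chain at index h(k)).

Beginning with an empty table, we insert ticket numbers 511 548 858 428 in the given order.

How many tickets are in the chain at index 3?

511 → bucket 1
548 → bucket 3
858 → bucket 3 (collision)
428 → bucket 3 (collision)
Final buckets:
0: —
1: 511
2: —
3: 548 -> 858 -> 428
4: —

3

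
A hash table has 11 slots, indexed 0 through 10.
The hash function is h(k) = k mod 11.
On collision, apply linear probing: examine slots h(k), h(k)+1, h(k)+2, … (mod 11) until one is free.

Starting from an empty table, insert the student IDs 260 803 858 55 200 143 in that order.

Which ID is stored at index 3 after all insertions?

260 hashes to 7; slot 7 is free → place at 7.
803 hashes to 0; slot 0 is free → place at 0.
858 hashes to 0; 0 taken → place at 1.
55 hashes to 0; 0,1 taken → place at 2.
200 hashes to 2; 2 taken → place at 3.
143 hashes to 0; 0,1,2,3 taken → place at 4.
Table: [803, 858, 55, 200, 143, -, -, 260, -, -, -]

200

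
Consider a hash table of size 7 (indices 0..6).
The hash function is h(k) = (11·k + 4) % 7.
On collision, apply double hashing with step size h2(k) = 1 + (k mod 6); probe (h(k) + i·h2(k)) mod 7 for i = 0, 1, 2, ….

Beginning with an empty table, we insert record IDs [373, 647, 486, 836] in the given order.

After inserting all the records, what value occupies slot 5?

373

373 hashes to 5; slot 5 is free → place at 5.
647 hashes to 2; slot 2 is free → place at 2.
486 hashes to 2, h2=1; 2 taken → place at 3.
836 hashes to 2, h2=3; 2,5 taken → place at 1.
Table: [—, 836, 647, 486, —, 373, —]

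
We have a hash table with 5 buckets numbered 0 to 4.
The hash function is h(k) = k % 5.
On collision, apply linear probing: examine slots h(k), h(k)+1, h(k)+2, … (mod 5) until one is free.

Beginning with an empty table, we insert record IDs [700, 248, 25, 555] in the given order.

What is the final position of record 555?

2

Insert 700: h=0, slot 0 empty -> index 0.
Insert 248: h=3, slot 3 empty -> index 3.
Insert 25: h=0, slot 0 occupied -> index 1.
Insert 555: h=0, slots 0,1 occupied -> index 2.
Table: [700, 25, 555, 248, _]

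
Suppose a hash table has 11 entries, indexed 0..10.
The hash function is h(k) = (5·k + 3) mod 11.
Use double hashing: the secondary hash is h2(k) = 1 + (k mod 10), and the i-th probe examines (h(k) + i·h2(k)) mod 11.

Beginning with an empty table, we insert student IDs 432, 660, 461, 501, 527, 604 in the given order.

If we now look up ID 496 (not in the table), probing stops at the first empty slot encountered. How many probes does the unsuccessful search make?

Insert 432: h=7, slot 7 empty → index 7.
Insert 660: h=3, slot 3 empty → index 3.
Insert 461: h=9, slot 9 empty → index 9.
Insert 501: h=0, slot 0 empty → index 0.
Insert 527: h=9, h2=8, slot 9 occupied → index 6.
Insert 604: h=9, h2=5, slots 9,3 occupied → index 8.
Table: [501, ., ., 660, ., ., 527, 432, 604, 461, .]
Lookup 496: h=8, h2=7, probe 8,4 → slot 4 empty, not found.

2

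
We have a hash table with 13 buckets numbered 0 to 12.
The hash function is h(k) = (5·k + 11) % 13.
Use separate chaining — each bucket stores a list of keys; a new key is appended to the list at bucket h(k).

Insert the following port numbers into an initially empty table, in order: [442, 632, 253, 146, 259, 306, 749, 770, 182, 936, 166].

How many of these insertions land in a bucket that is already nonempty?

442 -> bucket 11
632 -> bucket 12
253 -> bucket 2
146 -> bucket 0
259 -> bucket 6
306 -> bucket 7
749 -> bucket 12 (collision)
770 -> bucket 0 (collision)
182 -> bucket 11 (collision)
936 -> bucket 11 (collision)
166 -> bucket 9
Final buckets:
0: 146 -> 770
1: —
2: 253
3: —
4: —
5: —
6: 259
7: 306
8: —
9: 166
10: —
11: 442 -> 182 -> 936
12: 632 -> 749

4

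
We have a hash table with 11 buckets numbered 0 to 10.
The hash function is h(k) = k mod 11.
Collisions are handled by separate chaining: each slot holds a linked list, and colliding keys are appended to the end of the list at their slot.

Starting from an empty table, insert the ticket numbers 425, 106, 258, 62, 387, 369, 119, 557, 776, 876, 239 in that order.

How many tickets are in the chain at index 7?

Insert 425: h=7, bucket 7 empty -> new chain.
Insert 106: h=7, bucket 7 nonempty -> append to chain.
Insert 258: h=5, bucket 5 empty -> new chain.
Insert 62: h=7, bucket 7 nonempty -> append to chain.
Insert 387: h=2, bucket 2 empty -> new chain.
Insert 369: h=6, bucket 6 empty -> new chain.
Insert 119: h=9, bucket 9 empty -> new chain.
Insert 557: h=7, bucket 7 nonempty -> append to chain.
Insert 776: h=6, bucket 6 nonempty -> append to chain.
Insert 876: h=7, bucket 7 nonempty -> append to chain.
Insert 239: h=8, bucket 8 empty -> new chain.
Final buckets:
0: .
1: .
2: 387
3: .
4: .
5: 258
6: 369 -> 776
7: 425 -> 106 -> 62 -> 557 -> 876
8: 239
9: 119
10: .

5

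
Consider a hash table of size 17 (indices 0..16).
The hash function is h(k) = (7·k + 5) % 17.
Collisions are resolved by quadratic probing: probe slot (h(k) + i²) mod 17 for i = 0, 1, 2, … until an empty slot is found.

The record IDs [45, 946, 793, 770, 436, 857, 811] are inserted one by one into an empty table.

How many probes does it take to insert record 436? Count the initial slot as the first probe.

5

45 hashes to 14; slot 14 is free => place at 14.
946 hashes to 14; 14 taken => place at 15.
793 hashes to 14; 14,15 taken => place at 1.
770 hashes to 6; slot 6 is free => place at 6.
436 hashes to 14; 14,15,1,6 taken => place at 13.
857 hashes to 3; slot 3 is free => place at 3.
811 hashes to 4; slot 4 is free => place at 4.
Table: [_, 793, _, 857, 811, _, 770, _, _, _, _, _, _, 436, 45, 946, _]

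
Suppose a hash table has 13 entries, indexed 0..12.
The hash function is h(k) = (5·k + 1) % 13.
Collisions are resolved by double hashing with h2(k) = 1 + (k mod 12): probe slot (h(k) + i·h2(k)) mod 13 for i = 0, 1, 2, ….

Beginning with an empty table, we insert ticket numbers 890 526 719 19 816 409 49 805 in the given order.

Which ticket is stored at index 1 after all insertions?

49

Insert 890: h=5, slot 5 empty => index 5.
Insert 526: h=5, h2=11, slot 5 occupied => index 3.
Insert 719: h=8, slot 8 empty => index 8.
Insert 19: h=5, h2=8, slot 5 occupied => index 0.
Insert 816: h=12, slot 12 empty => index 12.
Insert 409: h=5, h2=2, slot 5 occupied => index 7.
Insert 49: h=12, h2=2, slot 12 occupied => index 1.
Insert 805: h=9, slot 9 empty => index 9.
Table: [19, 49, _, 526, _, 890, _, 409, 719, 805, _, _, 816]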